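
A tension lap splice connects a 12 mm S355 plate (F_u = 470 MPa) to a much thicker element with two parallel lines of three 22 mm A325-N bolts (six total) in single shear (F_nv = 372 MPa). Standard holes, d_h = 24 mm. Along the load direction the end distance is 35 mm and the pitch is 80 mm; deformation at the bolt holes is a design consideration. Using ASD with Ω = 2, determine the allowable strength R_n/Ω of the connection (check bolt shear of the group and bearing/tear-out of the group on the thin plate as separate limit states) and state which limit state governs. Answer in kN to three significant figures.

424 kN (bolt shear governs)

Bolt shear: A_b = π·22²/4 = 380.1 mm²; R_n = 372 × 380.1 × 6 × 1 / 1000 = 848.5 kN → 848.5 / 2 = 424 kN.
Bearing (1.2 l_c t F_u ≤ 2.4 d t F_u): upper limit = 2.4·22·12·470 / 1000 = 297.8 kN.
  Edge l_c = 35 − 24/2 = 23 → r_n = 155.7 kN; interior l_c = 80 − 24 = 56 → r_n = 297.8 kN.
  R_n,bearing = 2·155.7 + 4·297.8 = 1502 kN → 1502 / 2 = 751 kN.
Bolt shear governs: 424 kN.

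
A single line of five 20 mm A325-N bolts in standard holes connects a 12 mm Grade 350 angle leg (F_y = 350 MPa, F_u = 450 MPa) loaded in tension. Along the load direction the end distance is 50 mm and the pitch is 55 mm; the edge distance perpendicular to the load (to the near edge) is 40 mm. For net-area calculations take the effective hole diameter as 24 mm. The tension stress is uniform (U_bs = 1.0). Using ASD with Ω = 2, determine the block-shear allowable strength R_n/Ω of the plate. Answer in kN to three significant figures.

338 kN

Shear plane L_v = 50 + 4·55 = 270 mm; A_gv = 270 × 12 = 3240 mm².
A_nv = (270 − 4.5·24) × 12 = 1944 mm².
A_nt = (40 − 0.5·24) × 12 = 336 mm².
0.6 F_u A_nv = 524.9 kN; 0.6 F_y A_gv = 680.4 kN → shear rupture governs the shear term.
R_n = 524.9 + 1.0 × 450 × 336 / 1000 = 676.1 kN.
Allowable strength R_n/Ω = 676.1 / 2 = 338 kN.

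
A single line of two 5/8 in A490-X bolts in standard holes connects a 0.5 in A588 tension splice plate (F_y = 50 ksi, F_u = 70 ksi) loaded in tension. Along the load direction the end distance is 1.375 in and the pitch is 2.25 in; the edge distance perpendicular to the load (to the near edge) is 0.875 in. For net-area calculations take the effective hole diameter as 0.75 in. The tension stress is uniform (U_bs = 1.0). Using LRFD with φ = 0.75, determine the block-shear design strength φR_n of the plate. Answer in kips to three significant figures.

52.5 kips

Shear plane L_v = 1.375 + 1·2.25 = 3.625 in; A_gv = 3.625 × 0.5 = 1.812 in².
A_nv = (3.625 − 1.5·0.75) × 0.5 = 1.25 in².
A_nt = (0.875 − 0.5·0.75) × 0.5 = 0.25 in².
0.6 F_u A_nv = 52.5 kips; 0.6 F_y A_gv = 54.38 kips → shear rupture governs the shear term.
R_n = 52.5 + 1.0 × 70 × 0.25 = 70 kips.
Design strength φR_n = 0.75 × 70 = 52.5 kips.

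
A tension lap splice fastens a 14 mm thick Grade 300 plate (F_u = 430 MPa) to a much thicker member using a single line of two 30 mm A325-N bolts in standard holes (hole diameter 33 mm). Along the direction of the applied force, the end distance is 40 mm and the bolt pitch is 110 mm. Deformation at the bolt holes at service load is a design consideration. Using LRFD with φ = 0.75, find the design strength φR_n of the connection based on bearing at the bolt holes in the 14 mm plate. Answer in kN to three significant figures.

452 kN

Per bolt r_n = 1.2 l_c t F_u ≤ 2.4 d t F_u; upper limit = 2.4 × 30 × 14 × 430 / 1000 = 433.4 kN.
Edge bolt: l_c = 40 − 33/2 = 23.5 mm → 1.2 × 23.5 × 14 × 430 / 1000 = 169.8 → r_n = 169.8 kN.
Interior bolts: l_c = 110 − 33 = 77 mm → 1.2 × 77 × 14 × 430 / 1000 = 556.2 → r_n = 433.4 kN.
R_n = 1 × 169.8 + 1 × 433.4 = 603.2 kN.
Design strength φR_n = 0.75 × 603.2 = 452 kN.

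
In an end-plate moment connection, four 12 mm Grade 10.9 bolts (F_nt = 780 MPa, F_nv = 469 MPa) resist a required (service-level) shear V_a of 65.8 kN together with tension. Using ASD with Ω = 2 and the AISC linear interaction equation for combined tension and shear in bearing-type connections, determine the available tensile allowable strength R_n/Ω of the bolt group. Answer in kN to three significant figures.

120 kN

A_b = π·12²/4 = 113.1 mm²; f_rv = 65.8 × 1000 / (4 × 113.1) = 145.4 MPa.
F'_nt = 1.3 F_nt − (Ω F_nt / F_nv) f_rv = 1.3·780 − (2·780/469)·145.4 = 530.2 MPa, capped at F_nt → F'_nt = 530.2 MPa.
R_n = F'_nt · A_b · n = 530.2 × 113.1 × 4 / 1000 = 239.9 kN.
Allowable strength R_n/Ω = 239.9 / 2 = 120 kN.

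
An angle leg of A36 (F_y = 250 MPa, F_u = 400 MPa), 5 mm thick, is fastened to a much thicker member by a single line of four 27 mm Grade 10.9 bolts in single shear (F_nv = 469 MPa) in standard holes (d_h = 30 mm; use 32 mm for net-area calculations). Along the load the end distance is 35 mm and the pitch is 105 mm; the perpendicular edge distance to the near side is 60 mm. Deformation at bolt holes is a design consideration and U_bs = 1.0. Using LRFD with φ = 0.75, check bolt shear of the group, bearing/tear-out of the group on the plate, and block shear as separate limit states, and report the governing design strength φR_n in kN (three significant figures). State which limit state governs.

263 kN (block shear governs)

Bolt shear: A_b = π·27²/4 = 572.6 mm²; R_n = 469 × 572.6 × 4 × 1 / 1000 = 1074 kN → 0.75 × 1074 = 806 kN.
Bearing: edge l_c = 20, r_n = 48 kN; interior l_c = 75, r_n = 129.6 kN; R_n = 48 + 3·129.6 = 436.8 kN → 328 kN.
Block shear: A_gv = 1750, A_nv = 1190, A_nt = 220 mm²; R_n = min(0.6F_uA_nv, 0.6F_yA_gv) + U_bs·F_u·A_nt = 350.5 kN → 263 kN.
Block shear governs: 263 kN.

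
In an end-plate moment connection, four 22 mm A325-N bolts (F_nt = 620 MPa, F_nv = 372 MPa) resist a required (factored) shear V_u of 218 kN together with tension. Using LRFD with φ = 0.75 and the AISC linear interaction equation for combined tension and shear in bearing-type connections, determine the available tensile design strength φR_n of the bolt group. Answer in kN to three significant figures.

556 kN

A_b = π·22²/4 = 380.1 mm²; f_rv = 218 × 1000 / (4 × 380.1) = 143.4 MPa.
F'_nt = 1.3 F_nt − (F_nt / φF_nv) f_rv = 1.3·620 − (620/(0.75·372))·143.4 = 487.4 MPa, capped at F_nt → F'_nt = 487.4 MPa.
R_n = F'_nt · A_b · n = 487.4 × 380.1 × 4 / 1000 = 741.1 kN.
Design strength φR_n = 0.75 × 741.1 = 556 kN.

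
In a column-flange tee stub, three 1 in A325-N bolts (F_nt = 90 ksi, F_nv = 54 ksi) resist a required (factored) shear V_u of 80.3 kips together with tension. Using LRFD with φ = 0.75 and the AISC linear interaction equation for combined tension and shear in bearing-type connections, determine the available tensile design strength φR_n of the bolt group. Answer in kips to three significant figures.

72.9 kips

A_b = π·1²/4 = 0.7854 in²; f_rv = 80.3 / (3 × 0.7854) = 34.08 ksi.
F'_nt = 1.3 F_nt − (F_nt / φF_nv) f_rv = 1.3·90 − (90/(0.75·54))·34.08 = 41.27 ksi, capped at F_nt → F'_nt = 41.27 ksi.
R_n = F'_nt · A_b · n = 41.27 × 0.7854 × 3 = 97.23 kips.
Design strength φR_n = 0.75 × 97.23 = 72.9 kips.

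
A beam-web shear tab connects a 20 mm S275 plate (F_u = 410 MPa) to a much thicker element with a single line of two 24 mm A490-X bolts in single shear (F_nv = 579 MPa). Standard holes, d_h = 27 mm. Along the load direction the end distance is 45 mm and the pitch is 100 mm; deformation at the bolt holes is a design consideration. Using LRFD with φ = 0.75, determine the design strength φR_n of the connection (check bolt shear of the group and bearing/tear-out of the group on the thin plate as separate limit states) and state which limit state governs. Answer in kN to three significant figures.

393 kN (bolt shear governs)

Bolt shear: A_b = π·24²/4 = 452.4 mm²; R_n = 579 × 452.4 × 2 × 1 / 1000 = 523.9 kN → 0.75 × 523.9 = 393 kN.
Bearing (1.2 l_c t F_u ≤ 2.4 d t F_u): upper limit = 2.4·24·20·410 / 1000 = 472.3 kN.
  Edge l_c = 45 − 27/2 = 31.5 → r_n = 310 kN; interior l_c = 100 − 27 = 73 → r_n = 472.3 kN.
  R_n,bearing = 1·310 + 1·472.3 = 782.3 kN → 0.75 × 782.3 = 587 kN.
Bolt shear governs: 393 kN.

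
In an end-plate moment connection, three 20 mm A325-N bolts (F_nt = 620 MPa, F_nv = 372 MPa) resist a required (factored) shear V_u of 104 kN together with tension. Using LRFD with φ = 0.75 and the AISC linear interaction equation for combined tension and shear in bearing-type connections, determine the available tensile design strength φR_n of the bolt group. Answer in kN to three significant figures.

A_b = π·20²/4 = 314.2 mm²; f_rv = 104 × 1000 / (3 × 314.2) = 110.3 MPa.
F'_nt = 1.3 F_nt − (F_nt / φF_nv) f_rv = 1.3·620 − (620/(0.75·372))·110.3 = 560.8 MPa, capped at F_nt → F'_nt = 560.8 MPa.
R_n = F'_nt · A_b · n = 560.8 × 314.2 × 3 / 1000 = 528.5 kN.
Design strength φR_n = 0.75 × 528.5 = 396 kN.

396 kN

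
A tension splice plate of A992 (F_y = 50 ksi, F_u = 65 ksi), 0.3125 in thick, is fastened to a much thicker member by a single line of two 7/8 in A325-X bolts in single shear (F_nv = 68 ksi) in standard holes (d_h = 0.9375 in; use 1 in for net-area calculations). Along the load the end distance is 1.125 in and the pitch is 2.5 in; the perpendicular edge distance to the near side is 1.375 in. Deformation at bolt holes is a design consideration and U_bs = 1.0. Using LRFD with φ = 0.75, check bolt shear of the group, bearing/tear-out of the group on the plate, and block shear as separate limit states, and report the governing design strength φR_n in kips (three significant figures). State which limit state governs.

Bolt shear: A_b = π·0.875²/4 = 0.6013 in²; R_n = 68 × 0.6013 × 2 × 1 = 81.78 kips → 0.75 × 81.78 = 61.3 kips.
Bearing: edge l_c = 0.6562, r_n = 16 kips; interior l_c = 1.562, r_n = 38.09 kips; R_n = 16 + 1·38.09 = 54.08 kips → 40.6 kips.
Block shear: A_gv = 1.133, A_nv = 0.6641, A_nt = 0.2734 in²; R_n = min(0.6F_uA_nv, 0.6F_yA_gv) + U_bs·F_u·A_nt = 43.67 kips → 32.8 kips.
Block shear governs: 32.8 kips.

32.8 kips (block shear governs)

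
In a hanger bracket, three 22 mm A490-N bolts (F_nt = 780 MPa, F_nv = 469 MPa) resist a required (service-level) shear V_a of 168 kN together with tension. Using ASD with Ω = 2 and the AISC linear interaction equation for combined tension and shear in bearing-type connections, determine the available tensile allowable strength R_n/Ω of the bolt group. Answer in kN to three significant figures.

299 kN

A_b = π·22²/4 = 380.1 mm²; f_rv = 168 × 1000 / (3 × 380.1) = 147.3 MPa.
F'_nt = 1.3 F_nt − (Ω F_nt / F_nv) f_rv = 1.3·780 − (2·780/469)·147.3 = 524 MPa, capped at F_nt → F'_nt = 524 MPa.
R_n = F'_nt · A_b · n = 524 × 380.1 × 3 / 1000 = 597.6 kN.
Allowable strength R_n/Ω = 597.6 / 2 = 299 kN.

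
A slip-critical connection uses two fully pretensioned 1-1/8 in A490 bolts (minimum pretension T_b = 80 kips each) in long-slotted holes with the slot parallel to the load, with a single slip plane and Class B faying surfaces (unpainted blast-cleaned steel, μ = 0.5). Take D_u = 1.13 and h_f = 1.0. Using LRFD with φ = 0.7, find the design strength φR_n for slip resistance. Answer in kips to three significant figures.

63.3 kips

R_n = μ · D_u · h_f · T_b · n_s · n_b = 0.5 × 1.13 × 1.0 × 80 × 1 × 2 = 90.4 kips.
Design strength φR_n = 0.7 × 90.4 = 63.3 kips.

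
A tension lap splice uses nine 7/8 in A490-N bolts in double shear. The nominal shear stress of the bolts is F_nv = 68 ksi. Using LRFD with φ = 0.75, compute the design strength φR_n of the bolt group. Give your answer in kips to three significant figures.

A_b = π × 0.875² / 4 = 0.6013 in².
R_n = F_nv · A_b · n · n_s = 68 × 0.6013 × 9 × 2 = 736 kips.
Design strength φR_n = 0.75 × 736 = 552 kips.

552 kips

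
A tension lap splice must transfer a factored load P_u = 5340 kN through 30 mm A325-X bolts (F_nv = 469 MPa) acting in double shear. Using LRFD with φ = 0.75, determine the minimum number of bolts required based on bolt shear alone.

11 bolts

A_b = π·30²/4 = 706.9 mm².
Per-bolt design strength φR_n = 0.75 × 469 × 706.9 × 2 / 1000 = 497.3 kN.
n ≥ 5340 / 497.3 = 10.74 → use 11 bolts.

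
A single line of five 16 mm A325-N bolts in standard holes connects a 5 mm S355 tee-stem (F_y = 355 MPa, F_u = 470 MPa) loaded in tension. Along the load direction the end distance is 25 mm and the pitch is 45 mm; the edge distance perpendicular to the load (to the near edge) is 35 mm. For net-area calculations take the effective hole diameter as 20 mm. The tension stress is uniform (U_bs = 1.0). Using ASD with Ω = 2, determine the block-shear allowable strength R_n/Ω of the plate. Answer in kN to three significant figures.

110 kN

Shear plane L_v = 25 + 4·45 = 205 mm; A_gv = 205 × 5 = 1025 mm².
A_nv = (205 − 4.5·20) × 5 = 575 mm².
A_nt = (35 − 0.5·20) × 5 = 125 mm².
0.6 F_u A_nv = 162.2 kN; 0.6 F_y A_gv = 218.3 kN → shear rupture governs the shear term.
R_n = 162.2 + 1.0 × 470 × 125 / 1000 = 220.9 kN.
Allowable strength R_n/Ω = 220.9 / 2 = 110 kN.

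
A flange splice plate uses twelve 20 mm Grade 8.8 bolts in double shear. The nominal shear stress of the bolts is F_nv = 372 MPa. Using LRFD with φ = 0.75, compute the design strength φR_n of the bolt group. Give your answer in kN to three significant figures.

A_b = π × 20² / 4 = 314.2 mm².
R_n = F_nv · A_b · n · n_s = 372 × 314.2 × 12 × 2 / 1000 = 2805 kN.
Design strength φR_n = 0.75 × 2805 = 2100 kN.

2100 kN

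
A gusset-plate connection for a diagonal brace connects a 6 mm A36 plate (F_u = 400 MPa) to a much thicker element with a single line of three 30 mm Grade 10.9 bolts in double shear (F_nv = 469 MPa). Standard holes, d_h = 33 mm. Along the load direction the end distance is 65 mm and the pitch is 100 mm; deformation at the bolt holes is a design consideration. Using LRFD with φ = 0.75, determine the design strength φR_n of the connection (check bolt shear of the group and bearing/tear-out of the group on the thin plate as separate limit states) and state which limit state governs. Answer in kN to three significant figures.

Bolt shear: A_b = π·30²/4 = 706.9 mm²; R_n = 469 × 706.9 × 3 × 2 / 1000 = 1989 kN → 0.75 × 1989 = 1490 kN.
Bearing (1.2 l_c t F_u ≤ 2.4 d t F_u): upper limit = 2.4·30·6·400 / 1000 = 172.8 kN.
  Edge l_c = 65 − 33/2 = 48.5 → r_n = 139.7 kN; interior l_c = 100 − 33 = 67 → r_n = 172.8 kN.
  R_n,bearing = 1·139.7 + 2·172.8 = 485.3 kN → 0.75 × 485.3 = 364 kN.
Bearing governs: 364 kN.

364 kN (bearing governs)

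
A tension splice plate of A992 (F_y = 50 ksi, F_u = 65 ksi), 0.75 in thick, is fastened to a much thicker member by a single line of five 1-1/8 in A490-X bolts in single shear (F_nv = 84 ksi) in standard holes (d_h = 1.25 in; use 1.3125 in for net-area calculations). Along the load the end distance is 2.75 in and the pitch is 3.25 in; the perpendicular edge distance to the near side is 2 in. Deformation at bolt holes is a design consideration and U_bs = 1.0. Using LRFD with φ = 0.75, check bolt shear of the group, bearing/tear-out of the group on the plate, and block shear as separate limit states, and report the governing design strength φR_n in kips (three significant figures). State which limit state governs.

265 kips (block shear governs)

Bolt shear: A_b = π·1.125²/4 = 0.994 in²; R_n = 84 × 0.994 × 5 × 1 = 417.5 kips → 0.75 × 417.5 = 313 kips.
Bearing: edge l_c = 2.125, r_n = 124.3 kips; interior l_c = 2, r_n = 117 kips; R_n = 124.3 + 4·117 = 592.3 kips → 444 kips.
Block shear: A_gv = 11.81, A_nv = 7.383, A_nt = 1.008 in²; R_n = min(0.6F_uA_nv, 0.6F_yA_gv) + U_bs·F_u·A_nt = 353.4 kips → 265 kips.
Block shear governs: 265 kips.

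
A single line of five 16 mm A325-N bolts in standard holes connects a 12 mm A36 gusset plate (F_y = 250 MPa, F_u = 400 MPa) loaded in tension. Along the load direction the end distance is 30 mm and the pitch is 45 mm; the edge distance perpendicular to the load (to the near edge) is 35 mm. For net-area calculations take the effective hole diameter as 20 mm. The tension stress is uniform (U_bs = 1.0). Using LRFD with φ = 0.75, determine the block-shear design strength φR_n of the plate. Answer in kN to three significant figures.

349 kN

Shear plane L_v = 30 + 4·45 = 210 mm; A_gv = 210 × 12 = 2520 mm².
A_nv = (210 − 4.5·20) × 12 = 1440 mm².
A_nt = (35 − 0.5·20) × 12 = 300 mm².
0.6 F_u A_nv = 345.6 kN; 0.6 F_y A_gv = 378 kN → shear rupture governs the shear term.
R_n = 345.6 + 1.0 × 400 × 300 / 1000 = 465.6 kN.
Design strength φR_n = 0.75 × 465.6 = 349 kN.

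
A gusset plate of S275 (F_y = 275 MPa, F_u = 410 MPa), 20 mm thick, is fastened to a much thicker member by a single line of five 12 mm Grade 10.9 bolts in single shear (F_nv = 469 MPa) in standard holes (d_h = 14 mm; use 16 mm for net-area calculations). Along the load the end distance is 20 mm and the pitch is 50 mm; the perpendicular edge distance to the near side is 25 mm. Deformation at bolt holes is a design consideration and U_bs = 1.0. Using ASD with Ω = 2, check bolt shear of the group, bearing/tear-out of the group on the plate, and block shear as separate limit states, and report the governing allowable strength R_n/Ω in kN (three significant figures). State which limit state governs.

Bolt shear: A_b = π·12²/4 = 113.1 mm²; R_n = 469 × 113.1 × 5 × 1 / 1000 = 265.2 kN → 265.2 / 2 = 133 kN.
Bearing: edge l_c = 13, r_n = 127.9 kN; interior l_c = 36, r_n = 236.2 kN; R_n = 127.9 + 4·236.2 = 1073 kN → 536 kN.
Block shear: A_gv = 4400, A_nv = 2960, A_nt = 340 mm²; R_n = min(0.6F_uA_nv, 0.6F_yA_gv) + U_bs·F_u·A_nt = 865.4 kN → 433 kN.
Bolt shear governs: 133 kN.

133 kN (bolt shear governs)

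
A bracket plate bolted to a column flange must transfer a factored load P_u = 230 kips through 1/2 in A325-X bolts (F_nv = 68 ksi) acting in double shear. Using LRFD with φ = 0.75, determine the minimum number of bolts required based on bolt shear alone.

A_b = π·0.5²/4 = 0.1963 in².
Per-bolt design strength φR_n = 0.75 × 68 × 0.1963 × 2 = 20.03 kips.
n ≥ 230 / 20.03 = 11.48 → use 12 bolts.

12 bolts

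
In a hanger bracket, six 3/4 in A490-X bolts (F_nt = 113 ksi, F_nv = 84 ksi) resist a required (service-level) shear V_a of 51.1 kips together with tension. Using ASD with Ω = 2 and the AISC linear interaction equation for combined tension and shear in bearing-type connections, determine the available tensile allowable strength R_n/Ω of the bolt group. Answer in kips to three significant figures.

A_b = π·0.75²/4 = 0.4418 in²; f_rv = 51.1 / (6 × 0.4418) = 19.28 ksi.
F'_nt = 1.3 F_nt − (Ω F_nt / F_nv) f_rv = 1.3·113 − (2·113/84)·19.28 = 95.03 ksi, capped at F_nt → F'_nt = 95.03 ksi.
R_n = F'_nt · A_b · n = 95.03 × 0.4418 × 6 = 251.9 kips.
Allowable strength R_n/Ω = 251.9 / 2 = 126 kips.

126 kips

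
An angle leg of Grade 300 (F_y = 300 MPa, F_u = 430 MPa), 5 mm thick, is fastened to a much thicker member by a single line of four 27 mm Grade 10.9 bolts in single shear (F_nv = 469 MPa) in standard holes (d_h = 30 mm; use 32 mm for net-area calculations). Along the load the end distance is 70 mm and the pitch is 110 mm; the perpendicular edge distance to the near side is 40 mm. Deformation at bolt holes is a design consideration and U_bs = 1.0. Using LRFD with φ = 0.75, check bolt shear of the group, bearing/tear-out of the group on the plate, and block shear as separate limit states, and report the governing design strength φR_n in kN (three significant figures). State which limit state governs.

309 kN (block shear governs)

Bolt shear: A_b = π·27²/4 = 572.6 mm²; R_n = 469 × 572.6 × 4 × 1 / 1000 = 1074 kN → 0.75 × 1074 = 806 kN.
Bearing: edge l_c = 55, r_n = 139.3 kN; interior l_c = 80, r_n = 139.3 kN; R_n = 139.3 + 3·139.3 = 557.3 kN → 418 kN.
Block shear: A_gv = 2000, A_nv = 1440, A_nt = 120 mm²; R_n = min(0.6F_uA_nv, 0.6F_yA_gv) + U_bs·F_u·A_nt = 411.6 kN → 309 kN.
Block shear governs: 309 kN.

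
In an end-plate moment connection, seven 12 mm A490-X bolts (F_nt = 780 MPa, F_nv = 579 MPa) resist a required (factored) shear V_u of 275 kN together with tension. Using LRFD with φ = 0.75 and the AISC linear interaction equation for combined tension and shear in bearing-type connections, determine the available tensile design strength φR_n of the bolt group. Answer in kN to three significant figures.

232 kN

A_b = π·12²/4 = 113.1 mm²; f_rv = 275 × 1000 / (7 × 113.1) = 347.4 MPa.
F'_nt = 1.3 F_nt − (F_nt / φF_nv) f_rv = 1.3·780 − (780/(0.75·579))·347.4 = 390.1 MPa, capped at F_nt → F'_nt = 390.1 MPa.
R_n = F'_nt · A_b · n = 390.1 × 113.1 × 7 / 1000 = 308.8 kN.
Design strength φR_n = 0.75 × 308.8 = 232 kN.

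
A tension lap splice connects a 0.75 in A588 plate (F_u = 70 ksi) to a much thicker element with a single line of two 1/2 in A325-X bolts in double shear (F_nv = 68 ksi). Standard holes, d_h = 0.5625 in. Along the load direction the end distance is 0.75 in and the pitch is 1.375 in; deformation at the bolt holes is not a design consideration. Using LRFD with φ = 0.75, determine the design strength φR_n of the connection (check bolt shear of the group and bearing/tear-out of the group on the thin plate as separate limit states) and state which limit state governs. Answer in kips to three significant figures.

40.1 kips (bolt shear governs)

Bolt shear: A_b = π·0.5²/4 = 0.1963 in²; R_n = 68 × 0.1963 × 2 × 2 = 53.41 kips → 0.75 × 53.41 = 40.1 kips.
Bearing (1.5 l_c t F_u ≤ 3.0 d t F_u): upper limit = 3.0·0.5·0.75·70 = 78.75 kips.
  Edge l_c = 0.75 − 0.5625/2 = 0.4688 → r_n = 36.91 kips; interior l_c = 1.375 − 0.5625 = 0.8125 → r_n = 63.98 kips.
  R_n,bearing = 1·36.91 + 1·63.98 = 100.9 kips → 0.75 × 100.9 = 75.7 kips.
Bolt shear governs: 40.1 kips.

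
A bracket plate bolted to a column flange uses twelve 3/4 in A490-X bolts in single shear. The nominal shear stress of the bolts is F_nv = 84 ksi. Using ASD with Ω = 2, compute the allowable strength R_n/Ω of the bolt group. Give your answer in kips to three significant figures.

223 kips

A_b = π × 0.75² / 4 = 0.4418 in².
R_n = F_nv · A_b · n · n_s = 84 × 0.4418 × 12 × 1 = 445.3 kips.
Allowable strength R_n/Ω = 445.3 / 2 = 223 kips.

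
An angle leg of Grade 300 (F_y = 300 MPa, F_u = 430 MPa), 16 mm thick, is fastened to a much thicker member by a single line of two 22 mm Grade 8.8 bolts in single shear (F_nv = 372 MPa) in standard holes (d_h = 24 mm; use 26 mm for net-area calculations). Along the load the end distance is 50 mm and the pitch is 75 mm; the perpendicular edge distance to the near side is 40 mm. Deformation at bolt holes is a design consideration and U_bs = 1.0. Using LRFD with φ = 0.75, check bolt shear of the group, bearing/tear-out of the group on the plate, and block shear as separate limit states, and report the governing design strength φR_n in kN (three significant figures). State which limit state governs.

Bolt shear: A_b = π·22²/4 = 380.1 mm²; R_n = 372 × 380.1 × 2 × 1 / 1000 = 282.8 kN → 0.75 × 282.8 = 212 kN.
Bearing: edge l_c = 38, r_n = 313.7 kN; interior l_c = 51, r_n = 363.3 kN; R_n = 313.7 + 1·363.3 = 677 kN → 508 kN.
Block shear: A_gv = 2000, A_nv = 1376, A_nt = 432 mm²; R_n = min(0.6F_uA_nv, 0.6F_yA_gv) + U_bs·F_u·A_nt = 540.8 kN → 406 kN.
Bolt shear governs: 212 kN.

212 kN (bolt shear governs)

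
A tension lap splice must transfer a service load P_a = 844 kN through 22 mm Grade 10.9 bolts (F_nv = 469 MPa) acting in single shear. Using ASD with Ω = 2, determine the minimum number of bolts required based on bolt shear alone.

A_b = π·22²/4 = 380.1 mm².
Per-bolt allowable strength R_n/Ω = 469 × 380.1 × 1 / 1000 / 2 = 89.14 kN.
n ≥ 844 / 89.14 = 9.468 → use 10 bolts.

10 bolts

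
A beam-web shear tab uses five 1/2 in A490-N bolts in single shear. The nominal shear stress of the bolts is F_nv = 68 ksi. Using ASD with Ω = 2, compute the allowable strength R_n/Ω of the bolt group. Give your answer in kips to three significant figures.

33.4 kips

A_b = π × 0.5² / 4 = 0.1963 in².
R_n = F_nv · A_b · n · n_s = 68 × 0.1963 × 5 × 1 = 66.76 kips.
Allowable strength R_n/Ω = 66.76 / 2 = 33.4 kips.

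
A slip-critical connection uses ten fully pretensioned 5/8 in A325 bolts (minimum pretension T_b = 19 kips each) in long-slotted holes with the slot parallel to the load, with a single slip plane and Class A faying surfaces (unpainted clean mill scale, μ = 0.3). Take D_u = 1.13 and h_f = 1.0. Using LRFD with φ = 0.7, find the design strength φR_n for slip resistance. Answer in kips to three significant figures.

R_n = μ · D_u · h_f · T_b · n_s · n_b = 0.3 × 1.13 × 1.0 × 19 × 1 × 10 = 64.41 kips.
Design strength φR_n = 0.7 × 64.41 = 45.1 kips.

45.1 kips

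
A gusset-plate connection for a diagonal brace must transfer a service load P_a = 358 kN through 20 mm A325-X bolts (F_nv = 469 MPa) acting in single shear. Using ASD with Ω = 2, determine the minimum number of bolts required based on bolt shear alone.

A_b = π·20²/4 = 314.2 mm².
Per-bolt allowable strength R_n/Ω = 469 × 314.2 × 1 / 1000 / 2 = 73.67 kN.
n ≥ 358 / 73.67 = 4.859 → use 5 bolts.

5 bolts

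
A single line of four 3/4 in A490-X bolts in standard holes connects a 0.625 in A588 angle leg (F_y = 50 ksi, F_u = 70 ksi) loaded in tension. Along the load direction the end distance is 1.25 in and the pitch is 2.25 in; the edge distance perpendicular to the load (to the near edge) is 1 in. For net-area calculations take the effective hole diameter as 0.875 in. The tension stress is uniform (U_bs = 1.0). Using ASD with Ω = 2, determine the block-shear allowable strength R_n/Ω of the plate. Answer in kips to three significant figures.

Shear plane L_v = 1.25 + 3·2.25 = 8 in; A_gv = 8 × 0.625 = 5 in².
A_nv = (8 − 3.5·0.875) × 0.625 = 3.086 in².
A_nt = (1 − 0.5·0.875) × 0.625 = 0.3516 in².
0.6 F_u A_nv = 129.6 kips; 0.6 F_y A_gv = 150 kips → shear rupture governs the shear term.
R_n = 129.6 + 1.0 × 70 × 0.3516 = 154.2 kips.
Allowable strength R_n/Ω = 154.2 / 2 = 77.1 kips.

77.1 kips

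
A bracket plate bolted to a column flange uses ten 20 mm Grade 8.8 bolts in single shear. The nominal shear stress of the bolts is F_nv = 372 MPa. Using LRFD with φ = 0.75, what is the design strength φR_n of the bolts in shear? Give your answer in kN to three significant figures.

A_b = π × 20² / 4 = 314.2 mm².
R_n = F_nv · A_b · n · n_s = 372 × 314.2 × 10 × 1 / 1000 = 1169 kN.
Design strength φR_n = 0.75 × 1169 = 877 kN.

877 kN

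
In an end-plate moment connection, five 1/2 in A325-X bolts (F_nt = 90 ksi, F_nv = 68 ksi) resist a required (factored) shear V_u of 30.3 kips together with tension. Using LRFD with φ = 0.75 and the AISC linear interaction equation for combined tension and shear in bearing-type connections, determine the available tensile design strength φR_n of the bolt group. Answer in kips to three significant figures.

A_b = π·0.5²/4 = 0.1963 in²; f_rv = 30.3 / (5 × 0.1963) = 30.86 ksi.
F'_nt = 1.3 F_nt − (F_nt / φF_nv) f_rv = 1.3·90 − (90/(0.75·68))·30.86 = 62.54 ksi, capped at F_nt → F'_nt = 62.54 ksi.
R_n = F'_nt · A_b · n = 62.54 × 0.1963 × 5 = 61.39 kips.
Design strength φR_n = 0.75 × 61.39 = 46 kips.

46 kips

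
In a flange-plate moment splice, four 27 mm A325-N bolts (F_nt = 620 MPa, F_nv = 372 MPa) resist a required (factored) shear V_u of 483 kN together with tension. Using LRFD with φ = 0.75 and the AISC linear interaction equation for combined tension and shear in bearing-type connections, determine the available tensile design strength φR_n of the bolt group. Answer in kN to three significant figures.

A_b = π·27²/4 = 572.6 mm²; f_rv = 483 × 1000 / (4 × 572.6) = 210.9 MPa.
F'_nt = 1.3 F_nt − (F_nt / φF_nv) f_rv = 1.3·620 − (620/(0.75·372))·210.9 = 337.3 MPa, capped at F_nt → F'_nt = 337.3 MPa.
R_n = F'_nt · A_b · n = 337.3 × 572.6 × 4 / 1000 = 772.6 kN.
Design strength φR_n = 0.75 × 772.6 = 579 kN.

579 kN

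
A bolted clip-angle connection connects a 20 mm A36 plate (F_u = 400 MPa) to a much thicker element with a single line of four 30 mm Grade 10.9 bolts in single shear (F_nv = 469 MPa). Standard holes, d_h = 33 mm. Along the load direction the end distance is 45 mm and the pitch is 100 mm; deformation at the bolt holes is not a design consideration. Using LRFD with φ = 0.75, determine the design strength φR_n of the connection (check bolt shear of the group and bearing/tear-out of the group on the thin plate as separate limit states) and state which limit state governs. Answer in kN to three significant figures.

995 kN (bolt shear governs)

Bolt shear: A_b = π·30²/4 = 706.9 mm²; R_n = 469 × 706.9 × 4 × 1 / 1000 = 1326 kN → 0.75 × 1326 = 995 kN.
Bearing (1.5 l_c t F_u ≤ 3.0 d t F_u): upper limit = 3.0·30·20·400 / 1000 = 720 kN.
  Edge l_c = 45 − 33/2 = 28.5 → r_n = 342 kN; interior l_c = 100 − 33 = 67 → r_n = 720 kN.
  R_n,bearing = 1·342 + 3·720 = 2502 kN → 0.75 × 2502 = 1880 kN.
Bolt shear governs: 995 kN.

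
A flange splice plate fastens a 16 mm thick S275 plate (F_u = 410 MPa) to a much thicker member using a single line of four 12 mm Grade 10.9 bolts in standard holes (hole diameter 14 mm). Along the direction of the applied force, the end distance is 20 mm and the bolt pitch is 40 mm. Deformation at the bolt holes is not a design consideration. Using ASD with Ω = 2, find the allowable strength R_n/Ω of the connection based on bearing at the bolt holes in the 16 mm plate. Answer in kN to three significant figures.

418 kN

Per bolt r_n = 1.5 l_c t F_u ≤ 3.0 d t F_u; upper limit = 3.0 × 12 × 16 × 410 / 1000 = 236.2 kN.
Edge bolt: l_c = 20 − 14/2 = 13 mm → 1.5 × 13 × 16 × 410 / 1000 = 127.9 → r_n = 127.9 kN.
Interior bolts: l_c = 40 − 14 = 26 mm → 1.5 × 26 × 16 × 410 / 1000 = 255.8 → r_n = 236.2 kN.
R_n = 1 × 127.9 + 3 × 236.2 = 836.4 kN.
Allowable strength R_n/Ω = 836.4 / 2 = 418 kN.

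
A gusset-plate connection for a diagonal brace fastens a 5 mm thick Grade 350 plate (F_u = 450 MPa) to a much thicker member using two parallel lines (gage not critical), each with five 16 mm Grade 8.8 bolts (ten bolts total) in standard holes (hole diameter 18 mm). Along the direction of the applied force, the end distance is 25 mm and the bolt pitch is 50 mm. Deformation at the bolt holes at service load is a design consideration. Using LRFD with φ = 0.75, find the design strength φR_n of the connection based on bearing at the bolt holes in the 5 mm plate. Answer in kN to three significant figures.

Per bolt r_n = 1.2 l_c t F_u ≤ 2.4 d t F_u; upper limit = 2.4 × 16 × 5 × 450 / 1000 = 86.4 kN.
Edge bolt: l_c = 25 − 18/2 = 16 mm → 1.2 × 16 × 5 × 450 / 1000 = 43.2 → r_n = 43.2 kN.
Interior bolts: l_c = 50 − 18 = 32 mm → 1.2 × 32 × 5 × 450 / 1000 = 86.4 → r_n = 86.4 kN.
R_n = 2 × 43.2 + 8 × 86.4 = 777.6 kN.
Design strength φR_n = 0.75 × 777.6 = 583 kN.

583 kN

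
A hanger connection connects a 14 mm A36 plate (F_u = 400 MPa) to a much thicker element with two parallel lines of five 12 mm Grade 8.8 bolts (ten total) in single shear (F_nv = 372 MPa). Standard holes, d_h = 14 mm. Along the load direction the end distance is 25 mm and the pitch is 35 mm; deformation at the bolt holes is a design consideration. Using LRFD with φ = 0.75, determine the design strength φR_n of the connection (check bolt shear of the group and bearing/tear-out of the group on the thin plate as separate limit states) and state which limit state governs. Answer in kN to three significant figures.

316 kN (bolt shear governs)

Bolt shear: A_b = π·12²/4 = 113.1 mm²; R_n = 372 × 113.1 × 10 × 1 / 1000 = 420.7 kN → 0.75 × 420.7 = 316 kN.
Bearing (1.2 l_c t F_u ≤ 2.4 d t F_u): upper limit = 2.4·12·14·400 / 1000 = 161.3 kN.
  Edge l_c = 25 − 14/2 = 18 → r_n = 121 kN; interior l_c = 35 − 14 = 21 → r_n = 141.1 kN.
  R_n,bearing = 2·121 + 8·141.1 = 1371 kN → 0.75 × 1371 = 1030 kN.
Bolt shear governs: 316 kN.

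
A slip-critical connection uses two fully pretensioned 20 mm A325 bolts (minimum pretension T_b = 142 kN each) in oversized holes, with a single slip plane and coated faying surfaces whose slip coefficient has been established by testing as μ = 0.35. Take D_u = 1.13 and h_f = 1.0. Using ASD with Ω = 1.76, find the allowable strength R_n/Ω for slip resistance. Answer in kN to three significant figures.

R_n = μ · D_u · h_f · T_b · n_s · n_b = 0.35 × 1.13 × 1.0 × 142 × 1 × 2 = 112.3 kN.
Allowable strength R_n/Ω = 112.3 / 1.76 = 63.8 kN.

63.8 kN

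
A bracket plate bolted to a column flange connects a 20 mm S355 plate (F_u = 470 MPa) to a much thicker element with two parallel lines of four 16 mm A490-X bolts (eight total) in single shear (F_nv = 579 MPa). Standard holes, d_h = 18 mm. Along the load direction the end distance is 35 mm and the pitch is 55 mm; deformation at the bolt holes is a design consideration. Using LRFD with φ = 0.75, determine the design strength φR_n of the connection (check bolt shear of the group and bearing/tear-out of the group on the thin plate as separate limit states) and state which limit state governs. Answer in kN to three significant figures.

698 kN (bolt shear governs)

Bolt shear: A_b = π·16²/4 = 201.1 mm²; R_n = 579 × 201.1 × 8 × 1 / 1000 = 931.3 kN → 0.75 × 931.3 = 698 kN.
Bearing (1.2 l_c t F_u ≤ 2.4 d t F_u): upper limit = 2.4·16·20·470 / 1000 = 361 kN.
  Edge l_c = 35 − 18/2 = 26 → r_n = 293.3 kN; interior l_c = 55 − 18 = 37 → r_n = 361 kN.
  R_n,bearing = 2·293.3 + 6·361 = 2752 kN → 0.75 × 2752 = 2060 kN.
Bolt shear governs: 698 kN.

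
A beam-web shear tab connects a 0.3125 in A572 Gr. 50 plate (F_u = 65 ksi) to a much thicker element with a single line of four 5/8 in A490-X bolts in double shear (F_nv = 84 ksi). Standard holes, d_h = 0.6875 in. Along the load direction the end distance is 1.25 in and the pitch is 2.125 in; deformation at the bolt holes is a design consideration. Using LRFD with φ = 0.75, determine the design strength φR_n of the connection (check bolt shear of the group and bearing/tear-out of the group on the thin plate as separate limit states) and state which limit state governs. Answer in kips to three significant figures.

85.1 kips (bearing governs)

Bolt shear: A_b = π·0.625²/4 = 0.3068 in²; R_n = 84 × 0.3068 × 4 × 2 = 206.2 kips → 0.75 × 206.2 = 155 kips.
Bearing (1.2 l_c t F_u ≤ 2.4 d t F_u): upper limit = 2.4·0.625·0.3125·65 = 30.47 kips.
  Edge l_c = 1.25 − 0.6875/2 = 0.9062 → r_n = 22.09 kips; interior l_c = 2.125 − 0.6875 = 1.438 → r_n = 30.47 kips.
  R_n,bearing = 1·22.09 + 3·30.47 = 113.5 kips → 0.75 × 113.5 = 85.1 kips.
Bearing governs: 85.1 kips.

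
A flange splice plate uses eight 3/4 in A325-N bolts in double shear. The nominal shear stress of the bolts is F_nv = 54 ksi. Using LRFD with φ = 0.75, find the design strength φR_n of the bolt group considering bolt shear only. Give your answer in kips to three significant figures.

286 kips

A_b = π × 0.75² / 4 = 0.4418 in².
R_n = F_nv · A_b · n · n_s = 54 × 0.4418 × 8 × 2 = 381.7 kips.
Design strength φR_n = 0.75 × 381.7 = 286 kips.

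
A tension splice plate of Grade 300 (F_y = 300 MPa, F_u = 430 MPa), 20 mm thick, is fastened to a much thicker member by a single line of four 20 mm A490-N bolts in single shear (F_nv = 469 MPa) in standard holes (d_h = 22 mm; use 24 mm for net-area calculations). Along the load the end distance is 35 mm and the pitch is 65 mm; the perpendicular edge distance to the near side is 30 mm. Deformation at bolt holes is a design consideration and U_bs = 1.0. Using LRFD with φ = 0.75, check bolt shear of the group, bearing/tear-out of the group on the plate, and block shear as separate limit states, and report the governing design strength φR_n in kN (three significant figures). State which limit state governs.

442 kN (bolt shear governs)

Bolt shear: A_b = π·20²/4 = 314.2 mm²; R_n = 469 × 314.2 × 4 × 1 / 1000 = 589.4 kN → 0.75 × 589.4 = 442 kN.
Bearing: edge l_c = 24, r_n = 247.7 kN; interior l_c = 43, r_n = 412.8 kN; R_n = 247.7 + 3·412.8 = 1486 kN → 1110 kN.
Block shear: A_gv = 4600, A_nv = 2920, A_nt = 360 mm²; R_n = min(0.6F_uA_nv, 0.6F_yA_gv) + U_bs·F_u·A_nt = 908.2 kN → 681 kN.
Bolt shear governs: 442 kN.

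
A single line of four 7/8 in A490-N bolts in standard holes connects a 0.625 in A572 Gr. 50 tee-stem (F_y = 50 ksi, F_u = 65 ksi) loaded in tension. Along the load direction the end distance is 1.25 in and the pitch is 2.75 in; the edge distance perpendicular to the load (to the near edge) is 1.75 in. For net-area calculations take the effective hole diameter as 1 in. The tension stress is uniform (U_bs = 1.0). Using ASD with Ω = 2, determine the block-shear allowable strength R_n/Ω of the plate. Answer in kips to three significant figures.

Shear plane L_v = 1.25 + 3·2.75 = 9.5 in; A_gv = 9.5 × 0.625 = 5.938 in².
A_nv = (9.5 − 3.5·1) × 0.625 = 3.75 in².
A_nt = (1.75 − 0.5·1) × 0.625 = 0.7812 in².
0.6 F_u A_nv = 146.2 kips; 0.6 F_y A_gv = 178.1 kips → shear rupture governs the shear term.
R_n = 146.2 + 1.0 × 65 × 0.7812 = 197 kips.
Allowable strength R_n/Ω = 197 / 2 = 98.5 kips.

98.5 kips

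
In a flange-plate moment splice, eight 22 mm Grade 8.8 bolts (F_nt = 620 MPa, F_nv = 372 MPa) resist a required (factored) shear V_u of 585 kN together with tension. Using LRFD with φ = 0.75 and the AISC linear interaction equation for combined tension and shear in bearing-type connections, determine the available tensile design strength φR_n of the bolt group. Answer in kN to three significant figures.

A_b = π·22²/4 = 380.1 mm²; f_rv = 585 × 1000 / (8 × 380.1) = 192.4 MPa.
F'_nt = 1.3 F_nt − (F_nt / φF_nv) f_rv = 1.3·620 − (620/(0.75·372))·192.4 = 378.5 MPa, capped at F_nt → F'_nt = 378.5 MPa.
R_n = F'_nt · A_b · n = 378.5 × 380.1 × 8 / 1000 = 1151 kN.
Design strength φR_n = 0.75 × 1151 = 863 kN.

863 kN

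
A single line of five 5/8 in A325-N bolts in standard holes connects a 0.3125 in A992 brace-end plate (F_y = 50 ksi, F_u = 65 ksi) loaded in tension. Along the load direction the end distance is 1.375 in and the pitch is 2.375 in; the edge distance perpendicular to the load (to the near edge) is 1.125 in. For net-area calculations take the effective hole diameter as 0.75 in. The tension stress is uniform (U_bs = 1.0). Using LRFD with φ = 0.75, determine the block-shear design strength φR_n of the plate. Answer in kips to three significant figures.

80 kips

Shear plane L_v = 1.375 + 4·2.375 = 10.88 in; A_gv = 10.88 × 0.3125 = 3.398 in².
A_nv = (10.88 − 4.5·0.75) × 0.3125 = 2.344 in².
A_nt = (1.125 − 0.5·0.75) × 0.3125 = 0.2344 in².
0.6 F_u A_nv = 91.41 kips; 0.6 F_y A_gv = 102 kips → shear rupture governs the shear term.
R_n = 91.41 + 1.0 × 65 × 0.2344 = 106.6 kips.
Design strength φR_n = 0.75 × 106.6 = 80 kips.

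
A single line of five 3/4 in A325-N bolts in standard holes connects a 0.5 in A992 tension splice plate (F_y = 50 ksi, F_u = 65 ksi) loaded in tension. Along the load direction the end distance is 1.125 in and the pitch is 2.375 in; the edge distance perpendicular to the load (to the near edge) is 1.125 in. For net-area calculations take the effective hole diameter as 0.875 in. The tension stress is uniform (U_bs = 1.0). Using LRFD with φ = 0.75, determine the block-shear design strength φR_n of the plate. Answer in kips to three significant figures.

Shear plane L_v = 1.125 + 4·2.375 = 10.62 in; A_gv = 10.62 × 0.5 = 5.312 in².
A_nv = (10.62 − 4.5·0.875) × 0.5 = 3.344 in².
A_nt = (1.125 − 0.5·0.875) × 0.5 = 0.3438 in².
0.6 F_u A_nv = 130.4 kips; 0.6 F_y A_gv = 159.4 kips → shear rupture governs the shear term.
R_n = 130.4 + 1.0 × 65 × 0.3438 = 152.8 kips.
Design strength φR_n = 0.75 × 152.8 = 115 kips.

115 kips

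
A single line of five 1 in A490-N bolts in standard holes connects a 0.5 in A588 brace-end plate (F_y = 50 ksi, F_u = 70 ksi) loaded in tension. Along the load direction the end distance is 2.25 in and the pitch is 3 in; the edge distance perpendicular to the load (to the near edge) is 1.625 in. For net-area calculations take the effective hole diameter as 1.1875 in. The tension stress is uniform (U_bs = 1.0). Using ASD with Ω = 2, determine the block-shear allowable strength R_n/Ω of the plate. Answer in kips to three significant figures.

112 kips

Shear plane L_v = 2.25 + 4·3 = 14.25 in; A_gv = 14.25 × 0.5 = 7.125 in².
A_nv = (14.25 − 4.5·1.1875) × 0.5 = 4.453 in².
A_nt = (1.625 − 0.5·1.1875) × 0.5 = 0.5156 in².
0.6 F_u A_nv = 187 kips; 0.6 F_y A_gv = 213.8 kips → shear rupture governs the shear term.
R_n = 187 + 1.0 × 70 × 0.5156 = 223.1 kips.
Allowable strength R_n/Ω = 223.1 / 2 = 112 kips.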